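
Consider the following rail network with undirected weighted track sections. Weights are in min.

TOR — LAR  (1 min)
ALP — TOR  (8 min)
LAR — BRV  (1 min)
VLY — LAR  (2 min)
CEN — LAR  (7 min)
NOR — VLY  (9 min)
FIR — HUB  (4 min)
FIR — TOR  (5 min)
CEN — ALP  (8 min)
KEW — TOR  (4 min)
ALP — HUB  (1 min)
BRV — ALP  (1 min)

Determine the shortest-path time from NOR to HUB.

14 min

Settle nodes by increasing distance from NOR:
NOR: 0
VLY: 9  (via NOR)
LAR: 11  (via VLY)
BRV: 12  (via LAR)
TOR: 12  (via LAR)
ALP: 13  (via BRV)
HUB: 14  (via ALP)
Shortest route: NOR–VLY–LAR–BRV–ALP–HUB = 14 min.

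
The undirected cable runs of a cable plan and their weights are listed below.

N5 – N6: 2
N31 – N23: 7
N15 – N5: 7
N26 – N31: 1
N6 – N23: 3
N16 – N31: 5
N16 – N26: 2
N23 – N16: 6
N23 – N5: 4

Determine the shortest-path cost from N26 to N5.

12

Enumerating some paths:
N26 → N31 → N23 → N6 → N5: 1+7+3+2 = 13
N26 → N16 → N23 → N6 → N5: 2+6+3+2 = 13
N26 → N31 → N16 → N23 → N5: 1+5+6+4 = 16
N26 → N31 → N23 → N5: 1+7+4 = 12
The minimum is 12 via N26 → N31 → N23 → N5.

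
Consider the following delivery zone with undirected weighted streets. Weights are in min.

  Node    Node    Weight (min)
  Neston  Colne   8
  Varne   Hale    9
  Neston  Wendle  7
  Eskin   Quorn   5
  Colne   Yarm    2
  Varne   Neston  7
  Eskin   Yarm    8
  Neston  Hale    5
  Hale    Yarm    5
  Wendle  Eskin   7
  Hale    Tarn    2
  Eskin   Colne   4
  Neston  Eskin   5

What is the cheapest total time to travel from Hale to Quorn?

15 min

Shortest distances from Hale:
Hale: 0
Tarn: 2  (via Hale)
Yarm: 5  (via Hale)
Neston: 5  (via Hale)
Colne: 7  (via Yarm)
Varne: 9  (via Hale)
Eskin: 10  (via Neston)
Wendle: 12  (via Neston)
Quorn: 15  (via Eskin)
Shortest route: Hale–Neston–Eskin–Quorn = 15 min.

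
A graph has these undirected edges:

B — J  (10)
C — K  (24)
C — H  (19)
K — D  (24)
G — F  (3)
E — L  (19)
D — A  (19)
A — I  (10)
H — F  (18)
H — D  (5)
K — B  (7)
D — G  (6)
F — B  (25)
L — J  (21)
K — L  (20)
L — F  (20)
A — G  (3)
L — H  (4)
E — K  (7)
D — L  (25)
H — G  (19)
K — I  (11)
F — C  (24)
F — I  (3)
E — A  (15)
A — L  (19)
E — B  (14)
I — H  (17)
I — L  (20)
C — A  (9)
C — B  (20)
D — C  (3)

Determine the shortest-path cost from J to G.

34

Compare a few routes:
J → B → K → I → F → G: 10+7+11+3+3 = 34
J → B → F → G: 10+25+3 = 38
J → L → H → D → G: 21+4+5+6 = 36
J → B → C → D → G: 10+20+3+6 = 39
Cheapest is J → B → K → I → F → G at 34.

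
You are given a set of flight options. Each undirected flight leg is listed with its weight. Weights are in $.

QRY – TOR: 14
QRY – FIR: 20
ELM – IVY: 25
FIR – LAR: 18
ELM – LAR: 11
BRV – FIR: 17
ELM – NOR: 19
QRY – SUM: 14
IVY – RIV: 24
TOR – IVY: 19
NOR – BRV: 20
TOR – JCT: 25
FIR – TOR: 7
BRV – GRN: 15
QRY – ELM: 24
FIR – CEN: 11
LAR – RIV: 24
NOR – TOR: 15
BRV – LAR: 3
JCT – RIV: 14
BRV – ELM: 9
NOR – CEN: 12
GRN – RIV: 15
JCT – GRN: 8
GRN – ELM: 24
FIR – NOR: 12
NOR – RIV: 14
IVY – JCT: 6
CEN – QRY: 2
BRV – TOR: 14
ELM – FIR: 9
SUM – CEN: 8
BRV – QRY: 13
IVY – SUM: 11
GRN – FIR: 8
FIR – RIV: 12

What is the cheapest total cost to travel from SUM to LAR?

$26

Running Dijkstra from SUM:
SUM: 0
CEN: 8  (via SUM)
QRY: 10  (via CEN)
IVY: 11  (via SUM)
JCT: 17  (via IVY)
FIR: 19  (via CEN)
NOR: 20  (via CEN)
BRV: 23  (via QRY)
TOR: 24  (via QRY)
GRN: 25  (via JCT)
LAR: 26  (via BRV)
Shortest route: SUM → CEN → QRY → BRV → LAR = $26.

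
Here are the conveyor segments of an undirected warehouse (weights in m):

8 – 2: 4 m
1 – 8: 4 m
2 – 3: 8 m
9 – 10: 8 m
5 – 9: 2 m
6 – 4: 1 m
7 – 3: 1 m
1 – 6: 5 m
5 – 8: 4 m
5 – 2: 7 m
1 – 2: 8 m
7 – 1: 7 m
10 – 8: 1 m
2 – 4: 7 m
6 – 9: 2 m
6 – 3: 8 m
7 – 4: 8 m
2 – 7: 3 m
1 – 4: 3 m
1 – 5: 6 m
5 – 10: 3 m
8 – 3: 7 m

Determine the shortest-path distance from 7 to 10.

Running Dijkstra from 7:
7: 0
3: 1  (via 7)
2: 3  (via 7)
1: 7  (via 7)
8: 7  (via 2)
4: 8  (via 7)
10: 8  (via 8)
Shortest route: 7 → 2 → 8 → 10 = 8 m.

8 m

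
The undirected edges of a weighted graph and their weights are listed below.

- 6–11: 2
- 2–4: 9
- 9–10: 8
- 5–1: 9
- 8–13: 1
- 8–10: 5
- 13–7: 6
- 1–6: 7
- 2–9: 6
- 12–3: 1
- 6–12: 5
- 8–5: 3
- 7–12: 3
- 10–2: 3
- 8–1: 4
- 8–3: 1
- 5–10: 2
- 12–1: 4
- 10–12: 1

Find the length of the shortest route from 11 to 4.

20

Candidate routes:
11 → 6 → 1 → 12 → 10 → 2 → 4: 2+7+4+1+3+9 = 26
11 → 6 → 12 → 10 → 2 → 4: 2+5+1+3+9 = 20
The minimum is 20 via 11 → 6 → 12 → 10 → 2 → 4.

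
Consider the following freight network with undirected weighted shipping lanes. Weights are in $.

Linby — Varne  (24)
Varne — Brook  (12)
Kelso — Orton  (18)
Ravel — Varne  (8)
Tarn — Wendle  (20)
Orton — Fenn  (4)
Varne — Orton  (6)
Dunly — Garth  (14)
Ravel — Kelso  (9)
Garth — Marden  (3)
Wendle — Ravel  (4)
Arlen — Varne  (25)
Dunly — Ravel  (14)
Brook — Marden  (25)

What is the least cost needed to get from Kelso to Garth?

$37

Candidate routes:
Kelso → Ravel → Varne → Brook → Marden → Garth: 9+8+12+25+3 = 57
Kelso → Ravel → Dunly → Garth: 9+14+14 = 37
Kelso → Orton → Varne → Ravel → Dunly → Garth: 18+6+8+14+14 = 60
Kelso → Orton → Varne → Brook → Marden → Garth: 18+6+12+25+3 = 64
Cheapest is Kelso → Ravel → Dunly → Garth at $37.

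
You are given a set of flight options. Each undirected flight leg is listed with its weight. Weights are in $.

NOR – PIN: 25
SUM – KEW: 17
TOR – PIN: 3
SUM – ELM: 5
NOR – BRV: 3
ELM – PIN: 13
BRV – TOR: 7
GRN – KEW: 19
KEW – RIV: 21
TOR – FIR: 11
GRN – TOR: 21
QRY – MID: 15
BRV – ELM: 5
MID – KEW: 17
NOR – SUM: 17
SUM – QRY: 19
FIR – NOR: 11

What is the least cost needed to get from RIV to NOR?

$51

Compare a few routes:
RIV - KEW - GRN - TOR - BRV - NOR: 21+19+21+7+3 = 71
RIV - KEW - SUM - NOR: 21+17+17 = 55
RIV - KEW - SUM - ELM - BRV - NOR: 21+17+5+5+3 = 51
RIV - KEW - SUM - ELM - PIN - TOR - BRV - NOR: 21+17+5+13+3+7+3 = 69
The minimum is $51 via RIV - KEW - SUM - ELM - BRV - NOR.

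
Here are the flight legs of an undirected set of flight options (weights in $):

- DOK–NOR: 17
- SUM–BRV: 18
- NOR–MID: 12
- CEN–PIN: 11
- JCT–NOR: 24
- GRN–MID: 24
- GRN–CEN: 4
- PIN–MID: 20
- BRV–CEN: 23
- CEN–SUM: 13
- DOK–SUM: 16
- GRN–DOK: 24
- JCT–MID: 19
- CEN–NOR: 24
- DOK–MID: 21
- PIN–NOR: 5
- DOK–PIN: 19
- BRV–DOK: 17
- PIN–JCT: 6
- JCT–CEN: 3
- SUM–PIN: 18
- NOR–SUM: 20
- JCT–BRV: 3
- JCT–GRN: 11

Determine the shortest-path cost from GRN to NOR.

$18

Running Dijkstra from GRN:
GRN: 0
CEN: 4  (via GRN)
JCT: 7  (via CEN)
BRV: 10  (via JCT)
PIN: 13  (via JCT)
SUM: 17  (via CEN)
NOR: 18  (via PIN)
Shortest route: GRN → CEN → JCT → PIN → NOR = $18.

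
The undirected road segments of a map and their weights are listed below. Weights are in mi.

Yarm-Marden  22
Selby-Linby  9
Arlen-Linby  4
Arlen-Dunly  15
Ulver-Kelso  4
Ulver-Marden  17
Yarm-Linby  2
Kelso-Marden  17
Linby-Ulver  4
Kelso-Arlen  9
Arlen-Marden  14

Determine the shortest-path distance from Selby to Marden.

Settle nodes by increasing distance from Selby:
Selby: 0
Linby: 9  (via Selby)
Yarm: 11  (via Linby)
Arlen: 13  (via Linby)
Ulver: 13  (via Linby)
Kelso: 17  (via Ulver)
Marden: 27  (via Arlen)
Shortest route: Selby → Linby → Arlen → Marden = 27 mi.

27 mi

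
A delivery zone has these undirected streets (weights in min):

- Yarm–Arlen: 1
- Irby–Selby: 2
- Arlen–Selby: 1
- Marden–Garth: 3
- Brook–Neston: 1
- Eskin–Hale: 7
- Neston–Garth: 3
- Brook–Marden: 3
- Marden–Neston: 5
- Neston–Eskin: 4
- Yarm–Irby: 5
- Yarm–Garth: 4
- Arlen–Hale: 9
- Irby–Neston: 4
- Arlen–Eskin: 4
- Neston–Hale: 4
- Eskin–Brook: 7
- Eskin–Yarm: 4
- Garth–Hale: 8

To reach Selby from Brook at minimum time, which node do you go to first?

Enumerating some paths:
Brook–Neston–Garth–Yarm–Arlen–Selby: 1+3+4+1+1 = 10
Brook–Neston–Eskin–Arlen–Selby: 1+4+4+1 = 10
Brook–Neston–Irby–Selby: 1+4+2 = 7
The minimum is 7 min via Brook–Neston–Irby–Selby.
So from Brook the first move is to Neston.

Neston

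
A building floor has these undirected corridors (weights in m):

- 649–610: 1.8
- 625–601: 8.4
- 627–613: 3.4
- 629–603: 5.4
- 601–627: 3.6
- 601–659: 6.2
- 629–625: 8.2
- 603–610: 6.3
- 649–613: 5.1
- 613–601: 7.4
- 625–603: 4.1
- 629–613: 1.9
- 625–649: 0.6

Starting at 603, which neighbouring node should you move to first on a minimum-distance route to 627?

629

Compare a few routes:
603–629–613–627: 5.4+1.9+3.4 = 10.7
603–625–601–627: 4.1+8.4+3.6 = 16.1
603–625–649–613–627: 4.1+0.6+5.1+3.4 = 13.2
The minimum is 10.7 m via 603–629–613–627.
So from 603 the first move is to 629.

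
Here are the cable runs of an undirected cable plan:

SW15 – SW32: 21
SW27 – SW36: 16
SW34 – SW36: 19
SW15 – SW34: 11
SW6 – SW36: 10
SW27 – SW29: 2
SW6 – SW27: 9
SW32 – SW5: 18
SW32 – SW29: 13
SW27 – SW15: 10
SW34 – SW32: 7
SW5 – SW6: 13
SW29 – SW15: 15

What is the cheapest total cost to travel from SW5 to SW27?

Candidate routes:
SW5–SW32–SW29–SW27: 18+13+2 = 33
SW5–SW6–SW36–SW27: 13+10+16 = 39
SW5–SW6–SW27: 13+9 = 22
Cheapest is SW5–SW6–SW27 at 22.

22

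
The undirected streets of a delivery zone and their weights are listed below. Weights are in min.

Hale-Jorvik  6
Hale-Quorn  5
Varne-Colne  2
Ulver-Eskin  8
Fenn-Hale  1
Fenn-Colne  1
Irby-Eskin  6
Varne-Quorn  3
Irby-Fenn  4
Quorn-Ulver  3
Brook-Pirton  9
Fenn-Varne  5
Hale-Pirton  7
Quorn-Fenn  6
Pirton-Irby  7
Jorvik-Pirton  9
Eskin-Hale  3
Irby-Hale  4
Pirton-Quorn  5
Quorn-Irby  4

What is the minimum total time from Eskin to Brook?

19 min

Enumerating some paths:
Eskin → Hale → Quorn → Pirton → Brook: 3+5+5+9 = 22
Eskin → Hale → Pirton → Brook: 3+7+9 = 19
Eskin → Irby → Pirton → Brook: 6+7+9 = 22
The minimum is 19 min via Eskin → Hale → Pirton → Brook.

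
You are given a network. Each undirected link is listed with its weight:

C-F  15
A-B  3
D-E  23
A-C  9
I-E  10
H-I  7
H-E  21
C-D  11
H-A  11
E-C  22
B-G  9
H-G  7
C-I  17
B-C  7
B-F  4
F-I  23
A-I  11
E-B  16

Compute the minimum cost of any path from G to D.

27

Settle nodes by increasing distance from G:
G: 0
H: 7  (via G)
B: 9  (via G)
A: 12  (via B)
F: 13  (via B)
I: 14  (via H)
C: 16  (via B)
E: 24  (via I)
D: 27  (via C)
Shortest route: G–B–C–D = 27.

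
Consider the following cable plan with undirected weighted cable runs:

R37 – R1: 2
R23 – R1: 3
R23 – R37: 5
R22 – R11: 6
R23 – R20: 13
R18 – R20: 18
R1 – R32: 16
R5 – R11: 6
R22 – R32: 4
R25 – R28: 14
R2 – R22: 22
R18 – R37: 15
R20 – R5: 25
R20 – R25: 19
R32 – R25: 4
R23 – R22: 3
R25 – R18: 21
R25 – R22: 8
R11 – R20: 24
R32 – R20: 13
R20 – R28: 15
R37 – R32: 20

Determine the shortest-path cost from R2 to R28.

Enumerating some paths:
R2 - R22 - R25 - R28: 22+8+14 = 44
R2 - R22 - R23 - R20 - R28: 22+3+13+15 = 53
Cheapest is R2 - R22 - R25 - R28 at 44.

44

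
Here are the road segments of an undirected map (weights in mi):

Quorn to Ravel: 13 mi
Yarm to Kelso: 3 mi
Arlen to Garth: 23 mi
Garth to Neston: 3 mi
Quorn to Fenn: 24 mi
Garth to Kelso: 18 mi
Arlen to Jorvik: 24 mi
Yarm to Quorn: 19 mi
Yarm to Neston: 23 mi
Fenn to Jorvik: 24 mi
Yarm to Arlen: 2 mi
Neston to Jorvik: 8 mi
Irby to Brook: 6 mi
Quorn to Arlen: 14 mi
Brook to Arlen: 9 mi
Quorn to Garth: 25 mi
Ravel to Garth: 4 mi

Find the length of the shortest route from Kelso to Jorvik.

Settle nodes by increasing distance from Kelso:
Kelso: 0
Yarm: 3  (via Kelso)
Arlen: 5  (via Yarm)
Brook: 14  (via Arlen)
Garth: 18  (via Kelso)
Quorn: 19  (via Arlen)
Irby: 20  (via Brook)
Neston: 21  (via Garth)
Ravel: 22  (via Garth)
Jorvik: 29  (via Arlen)
Shortest route: Kelso → Yarm → Arlen → Jorvik = 29 mi.

29 mi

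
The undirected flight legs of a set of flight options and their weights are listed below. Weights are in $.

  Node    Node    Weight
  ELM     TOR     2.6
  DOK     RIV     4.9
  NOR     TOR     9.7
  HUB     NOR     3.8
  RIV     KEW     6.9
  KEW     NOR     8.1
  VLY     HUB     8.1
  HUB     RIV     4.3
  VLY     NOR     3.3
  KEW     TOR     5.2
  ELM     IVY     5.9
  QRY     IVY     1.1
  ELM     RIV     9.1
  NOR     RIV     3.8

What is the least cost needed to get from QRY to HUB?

$20.4

Candidate routes:
QRY - IVY - ELM - RIV - NOR - HUB: 1.1+5.9+9.1+3.8+3.8 = 23.7
QRY - IVY - ELM - TOR - KEW - RIV - HUB: 1.1+5.9+2.6+5.2+6.9+4.3 = 26
QRY - IVY - ELM - TOR - NOR - HUB: 1.1+5.9+2.6+9.7+3.8 = 23.1
QRY - IVY - ELM - RIV - HUB: 1.1+5.9+9.1+4.3 = 20.4
Cheapest is QRY - IVY - ELM - RIV - HUB at $20.4.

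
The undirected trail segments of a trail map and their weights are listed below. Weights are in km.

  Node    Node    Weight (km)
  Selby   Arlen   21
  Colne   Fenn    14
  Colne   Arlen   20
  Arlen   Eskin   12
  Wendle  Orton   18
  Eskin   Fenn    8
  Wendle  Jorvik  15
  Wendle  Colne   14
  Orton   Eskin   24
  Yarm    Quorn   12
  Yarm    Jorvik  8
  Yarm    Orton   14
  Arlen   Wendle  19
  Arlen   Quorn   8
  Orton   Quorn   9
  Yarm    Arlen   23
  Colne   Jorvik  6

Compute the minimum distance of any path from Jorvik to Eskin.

28 km

Compare a few routes:
Jorvik → Colne → Arlen → Eskin: 6+20+12 = 38
Jorvik → Colne → Fenn → Eskin: 6+14+8 = 28
The minimum is 28 km via Jorvik → Colne → Fenn → Eskin.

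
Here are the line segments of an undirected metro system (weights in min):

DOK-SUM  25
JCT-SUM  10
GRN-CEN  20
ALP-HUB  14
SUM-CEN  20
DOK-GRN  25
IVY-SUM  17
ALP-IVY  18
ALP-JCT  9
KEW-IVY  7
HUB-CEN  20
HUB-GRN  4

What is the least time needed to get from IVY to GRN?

Enumerating some paths:
IVY–SUM–CEN–HUB–GRN: 17+20+20+4 = 61
IVY–ALP–HUB–GRN: 18+14+4 = 36
IVY–SUM–JCT–ALP–HUB–GRN: 17+10+9+14+4 = 54
IVY–SUM–CEN–GRN: 17+20+20 = 57
Cheapest is IVY–ALP–HUB–GRN at 36 min.

36 min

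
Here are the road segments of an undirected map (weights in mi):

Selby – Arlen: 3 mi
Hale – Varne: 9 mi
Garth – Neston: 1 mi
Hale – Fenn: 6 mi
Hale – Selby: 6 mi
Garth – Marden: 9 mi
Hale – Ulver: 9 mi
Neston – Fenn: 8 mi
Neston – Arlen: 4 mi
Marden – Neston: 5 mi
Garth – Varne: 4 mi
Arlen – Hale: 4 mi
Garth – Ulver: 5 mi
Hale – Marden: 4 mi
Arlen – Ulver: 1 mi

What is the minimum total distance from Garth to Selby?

Candidate routes:
Garth → Ulver → Arlen → Selby: 5+1+3 = 9
Garth → Neston → Arlen → Selby: 1+4+3 = 8
The minimum is 8 mi via Garth → Neston → Arlen → Selby.

8 mi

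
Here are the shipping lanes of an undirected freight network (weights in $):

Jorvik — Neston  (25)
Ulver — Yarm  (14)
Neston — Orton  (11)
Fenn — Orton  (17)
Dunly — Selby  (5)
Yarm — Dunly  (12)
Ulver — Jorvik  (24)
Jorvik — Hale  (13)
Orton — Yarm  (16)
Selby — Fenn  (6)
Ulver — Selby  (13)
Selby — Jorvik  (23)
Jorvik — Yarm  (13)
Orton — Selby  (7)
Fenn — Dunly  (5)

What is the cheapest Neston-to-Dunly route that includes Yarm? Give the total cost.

Best Neston to Yarm: Neston–Orton–Yarm costing 27
Shortest Yarm→Dunly: Yarm–Dunly = 12
Total via Yarm: 27 + 12 = $39.

$39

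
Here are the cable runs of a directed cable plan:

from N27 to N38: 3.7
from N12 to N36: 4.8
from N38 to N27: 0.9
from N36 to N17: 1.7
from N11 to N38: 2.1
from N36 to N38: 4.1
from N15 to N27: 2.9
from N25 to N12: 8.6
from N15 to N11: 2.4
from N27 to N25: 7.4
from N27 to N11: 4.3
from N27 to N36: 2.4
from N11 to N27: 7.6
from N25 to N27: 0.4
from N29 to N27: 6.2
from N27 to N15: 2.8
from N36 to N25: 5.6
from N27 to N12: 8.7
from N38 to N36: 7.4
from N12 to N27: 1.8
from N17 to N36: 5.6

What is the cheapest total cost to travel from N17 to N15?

Shortest distances from N17:
N17: 0
N36: 5.6  (via N17)
N38: 9.7  (via N36)
N27: 10.6  (via N38)
N25: 11.2  (via N36)
N15: 13.4  (via N27)
Shortest route: N17–N36–N38–N27–N15 = 13.4.

13.4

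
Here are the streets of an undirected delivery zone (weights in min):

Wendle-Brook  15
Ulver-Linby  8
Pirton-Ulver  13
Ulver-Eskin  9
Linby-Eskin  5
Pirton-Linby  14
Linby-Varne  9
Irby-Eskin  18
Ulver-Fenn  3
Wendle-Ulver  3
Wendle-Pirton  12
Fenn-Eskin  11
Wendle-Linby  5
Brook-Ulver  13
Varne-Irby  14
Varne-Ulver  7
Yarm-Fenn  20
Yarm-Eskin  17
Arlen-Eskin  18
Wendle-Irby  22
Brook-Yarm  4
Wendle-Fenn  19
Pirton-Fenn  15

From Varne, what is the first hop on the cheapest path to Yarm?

Enumerating some paths:
Varne - Ulver - Brook - Yarm: 7+13+4 = 24
Varne - Ulver - Wendle - Brook - Yarm: 7+3+15+4 = 29
Varne - Ulver - Fenn - Yarm: 7+3+20 = 30
Varne - Linby - Eskin - Yarm: 9+5+17 = 31
Cheapest is Varne - Ulver - Brook - Yarm at 24 min.
So from Varne the first move is to Ulver.

Ulver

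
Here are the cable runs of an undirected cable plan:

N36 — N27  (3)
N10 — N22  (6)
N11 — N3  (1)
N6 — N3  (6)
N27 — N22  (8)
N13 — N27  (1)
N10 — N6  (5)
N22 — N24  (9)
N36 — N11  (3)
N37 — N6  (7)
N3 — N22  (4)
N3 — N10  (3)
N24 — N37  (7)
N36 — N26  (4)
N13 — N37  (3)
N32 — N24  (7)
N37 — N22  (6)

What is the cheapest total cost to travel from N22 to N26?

12

Compare a few routes:
N22 - N3 - N11 - N36 - N26: 4+1+3+4 = 12
N22 - N10 - N3 - N11 - N36 - N26: 6+3+1+3+4 = 17
N22 - N37 - N13 - N27 - N36 - N26: 6+3+1+3+4 = 17
N22 - N27 - N36 - N26: 8+3+4 = 15
Cheapest is N22 - N3 - N11 - N36 - N26 at 12.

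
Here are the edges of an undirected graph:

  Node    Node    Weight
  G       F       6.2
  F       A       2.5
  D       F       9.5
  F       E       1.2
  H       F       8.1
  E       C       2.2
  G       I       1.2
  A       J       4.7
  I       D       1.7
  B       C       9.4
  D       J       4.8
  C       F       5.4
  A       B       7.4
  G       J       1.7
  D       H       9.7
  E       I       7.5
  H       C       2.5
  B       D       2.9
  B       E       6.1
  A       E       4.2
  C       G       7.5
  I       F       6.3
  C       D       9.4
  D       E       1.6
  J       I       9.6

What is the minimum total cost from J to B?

Running Dijkstra from J:
J: 0
G: 1.7  (via J)
I: 2.9  (via G)
D: 4.6  (via I)
A: 4.7  (via J)
E: 6.2  (via D)
F: 7.2  (via A)
B: 7.5  (via D)
Shortest route: J–G–I–D–B = 7.5.

7.5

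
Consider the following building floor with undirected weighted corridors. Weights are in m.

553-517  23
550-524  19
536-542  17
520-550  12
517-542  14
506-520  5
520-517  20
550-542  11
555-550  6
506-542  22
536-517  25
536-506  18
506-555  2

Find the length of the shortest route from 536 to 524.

45 m

Settle nodes by increasing distance from 536:
536: 0
542: 17  (via 536)
506: 18  (via 536)
555: 20  (via 506)
520: 23  (via 506)
517: 25  (via 536)
550: 26  (via 555)
524: 45  (via 550)
Shortest route: 536 → 506 → 555 → 550 → 524 = 45 m.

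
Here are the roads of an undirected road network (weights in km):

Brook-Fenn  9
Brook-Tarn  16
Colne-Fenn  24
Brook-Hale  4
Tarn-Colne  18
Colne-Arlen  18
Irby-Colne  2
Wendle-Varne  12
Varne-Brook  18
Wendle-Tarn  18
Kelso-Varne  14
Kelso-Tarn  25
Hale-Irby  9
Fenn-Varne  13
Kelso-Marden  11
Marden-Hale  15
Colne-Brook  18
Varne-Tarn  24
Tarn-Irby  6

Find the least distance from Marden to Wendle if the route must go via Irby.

48 km

Shortest Marden→Irby: Marden–Hale–Irby = 24
Best Irby to Wendle: Irby–Tarn–Wendle costing 24
Total via Irby: 24 + 24 = 48 km.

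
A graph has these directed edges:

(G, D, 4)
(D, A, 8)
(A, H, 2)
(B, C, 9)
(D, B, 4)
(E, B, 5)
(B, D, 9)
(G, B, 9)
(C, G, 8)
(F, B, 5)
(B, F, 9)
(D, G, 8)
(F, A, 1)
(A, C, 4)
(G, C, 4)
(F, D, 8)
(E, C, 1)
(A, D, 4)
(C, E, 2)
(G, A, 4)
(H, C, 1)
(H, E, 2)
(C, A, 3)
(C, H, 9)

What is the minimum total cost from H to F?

Enumerating some paths:
H → E → B → F: 2+5+9 = 16
H → C → E → B → F: 1+2+5+9 = 17
H → C → A → D → B → F: 1+3+4+4+9 = 21
H → E → C → A → D → B → F: 2+1+3+4+4+9 = 23
The minimum is 16 via H → E → B → F.

16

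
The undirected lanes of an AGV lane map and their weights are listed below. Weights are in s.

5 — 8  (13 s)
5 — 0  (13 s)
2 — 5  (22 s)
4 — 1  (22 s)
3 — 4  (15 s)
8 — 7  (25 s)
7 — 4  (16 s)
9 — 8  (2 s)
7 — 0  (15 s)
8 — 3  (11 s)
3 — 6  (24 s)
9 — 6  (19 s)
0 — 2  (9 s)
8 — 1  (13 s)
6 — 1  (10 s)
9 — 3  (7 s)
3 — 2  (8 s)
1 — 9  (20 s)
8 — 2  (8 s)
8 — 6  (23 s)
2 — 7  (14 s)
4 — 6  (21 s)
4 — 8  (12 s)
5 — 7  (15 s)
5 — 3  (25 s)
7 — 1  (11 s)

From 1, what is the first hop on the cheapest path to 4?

4

Candidate routes:
1 - 7 - 4: 11+16 = 27
1 - 6 - 4: 10+21 = 31
1 - 4: 22 = 22
1 - 8 - 4: 13+12 = 25
Cheapest is 1 - 4 at 22 s.
So from 1 the first move is to 4.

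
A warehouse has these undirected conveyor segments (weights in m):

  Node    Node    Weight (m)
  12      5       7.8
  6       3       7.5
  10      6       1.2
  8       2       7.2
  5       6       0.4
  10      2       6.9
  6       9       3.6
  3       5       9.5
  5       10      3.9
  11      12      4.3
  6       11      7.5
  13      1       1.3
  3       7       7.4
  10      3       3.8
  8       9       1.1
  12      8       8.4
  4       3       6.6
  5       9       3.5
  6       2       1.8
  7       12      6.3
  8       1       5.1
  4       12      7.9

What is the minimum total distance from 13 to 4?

Shortest distances from 13:
13: 0
1: 1.3  (via 13)
8: 6.4  (via 1)
9: 7.5  (via 8)
5: 11  (via 9)
6: 11.1  (via 9)
10: 12.3  (via 6)
2: 12.9  (via 6)
12: 14.8  (via 8)
3: 16.1  (via 10)
11: 18.6  (via 6)
7: 21.1  (via 12)
4: 22.7  (via 12)
Shortest route: 13–1–8–12–4 = 22.7 m.

22.7 m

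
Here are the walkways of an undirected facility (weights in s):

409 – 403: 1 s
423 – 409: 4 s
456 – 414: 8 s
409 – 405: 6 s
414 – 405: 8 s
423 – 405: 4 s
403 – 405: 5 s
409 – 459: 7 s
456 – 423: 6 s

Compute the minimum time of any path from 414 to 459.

21 s

Enumerating some paths:
414 - 405 - 409 - 459: 8+6+7 = 21
414 - 405 - 423 - 409 - 459: 8+4+4+7 = 23
Cheapest is 414 - 405 - 409 - 459 at 21 s.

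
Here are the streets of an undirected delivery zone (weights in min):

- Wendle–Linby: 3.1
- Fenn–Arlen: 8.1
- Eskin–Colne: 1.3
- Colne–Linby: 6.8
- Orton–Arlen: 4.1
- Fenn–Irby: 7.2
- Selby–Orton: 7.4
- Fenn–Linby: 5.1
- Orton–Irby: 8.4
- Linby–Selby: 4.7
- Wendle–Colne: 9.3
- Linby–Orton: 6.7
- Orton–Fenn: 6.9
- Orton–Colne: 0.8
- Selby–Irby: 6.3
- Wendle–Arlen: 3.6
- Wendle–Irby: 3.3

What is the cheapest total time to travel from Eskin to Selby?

Enumerating some paths:
Eskin → Colne → Orton → Linby → Selby: 1.3+0.8+6.7+4.7 = 13.5
Eskin → Colne → Orton → Selby: 1.3+0.8+7.4 = 9.5
Eskin → Colne → Linby → Selby: 1.3+6.8+4.7 = 12.8
The minimum is 9.5 min via Eskin → Colne → Orton → Selby.

9.5 min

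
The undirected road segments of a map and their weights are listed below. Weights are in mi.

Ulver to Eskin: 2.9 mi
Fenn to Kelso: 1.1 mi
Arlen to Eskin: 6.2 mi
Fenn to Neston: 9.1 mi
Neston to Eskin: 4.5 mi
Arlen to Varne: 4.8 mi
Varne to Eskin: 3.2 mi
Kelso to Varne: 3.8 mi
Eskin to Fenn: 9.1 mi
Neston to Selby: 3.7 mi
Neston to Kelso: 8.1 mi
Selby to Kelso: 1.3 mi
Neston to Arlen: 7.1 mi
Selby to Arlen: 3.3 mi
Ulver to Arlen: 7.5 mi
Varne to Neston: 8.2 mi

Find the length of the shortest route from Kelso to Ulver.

Compare a few routes:
Kelso → Varne → Eskin → Ulver: 3.8+3.2+2.9 = 9.9
Kelso → Selby → Arlen → Ulver: 1.3+3.3+7.5 = 12.1
Cheapest is Kelso → Varne → Eskin → Ulver at 9.9 mi.

9.9 mi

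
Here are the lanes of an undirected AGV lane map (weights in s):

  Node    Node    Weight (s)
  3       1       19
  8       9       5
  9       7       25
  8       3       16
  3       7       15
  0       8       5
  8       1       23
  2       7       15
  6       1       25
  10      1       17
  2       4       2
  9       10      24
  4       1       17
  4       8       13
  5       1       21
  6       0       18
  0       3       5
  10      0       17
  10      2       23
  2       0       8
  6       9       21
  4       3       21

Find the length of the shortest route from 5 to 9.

49 s

Enumerating some paths:
5–1–3–0–8–9: 21+19+5+5+5 = 55
5–1–8–9: 21+23+5 = 49
5–1–4–2–0–8–9: 21+17+2+8+5+5 = 58
5–1–4–8–9: 21+17+13+5 = 56
Cheapest is 5–1–8–9 at 49 s.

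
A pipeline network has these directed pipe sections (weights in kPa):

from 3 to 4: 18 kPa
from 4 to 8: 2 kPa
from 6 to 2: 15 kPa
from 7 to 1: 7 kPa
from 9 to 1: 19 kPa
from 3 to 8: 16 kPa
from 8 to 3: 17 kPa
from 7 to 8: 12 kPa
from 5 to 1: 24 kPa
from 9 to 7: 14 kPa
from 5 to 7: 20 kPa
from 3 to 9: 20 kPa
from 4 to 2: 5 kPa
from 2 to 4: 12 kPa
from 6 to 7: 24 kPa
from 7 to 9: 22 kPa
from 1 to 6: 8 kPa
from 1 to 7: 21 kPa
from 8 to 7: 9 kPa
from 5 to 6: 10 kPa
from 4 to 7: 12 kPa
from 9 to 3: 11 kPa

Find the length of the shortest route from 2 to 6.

38 kPa

Enumerating some paths:
2 → 4 → 8 → 7 → 1 → 6: 12+2+9+7+8 = 38
2 → 4 → 7 → 1 → 6: 12+12+7+8 = 39
The minimum is 38 kPa via 2 → 4 → 8 → 7 → 1 → 6.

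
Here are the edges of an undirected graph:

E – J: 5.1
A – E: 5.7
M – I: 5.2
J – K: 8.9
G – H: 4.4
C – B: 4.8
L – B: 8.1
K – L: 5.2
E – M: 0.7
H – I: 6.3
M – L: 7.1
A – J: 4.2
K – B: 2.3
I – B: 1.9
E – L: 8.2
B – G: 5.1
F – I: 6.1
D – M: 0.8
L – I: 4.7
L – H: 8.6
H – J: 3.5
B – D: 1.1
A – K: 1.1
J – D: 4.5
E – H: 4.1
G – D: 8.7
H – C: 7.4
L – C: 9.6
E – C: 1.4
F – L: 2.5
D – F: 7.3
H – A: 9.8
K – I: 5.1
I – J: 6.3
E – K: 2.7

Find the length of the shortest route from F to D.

7.3

Enumerating some paths:
F–L–I–B–D: 2.5+4.7+1.9+1.1 = 10.2
F–I–B–D: 6.1+1.9+1.1 = 9.1
F–D: 7.3 = 7.3
The minimum is 7.3 via F–D.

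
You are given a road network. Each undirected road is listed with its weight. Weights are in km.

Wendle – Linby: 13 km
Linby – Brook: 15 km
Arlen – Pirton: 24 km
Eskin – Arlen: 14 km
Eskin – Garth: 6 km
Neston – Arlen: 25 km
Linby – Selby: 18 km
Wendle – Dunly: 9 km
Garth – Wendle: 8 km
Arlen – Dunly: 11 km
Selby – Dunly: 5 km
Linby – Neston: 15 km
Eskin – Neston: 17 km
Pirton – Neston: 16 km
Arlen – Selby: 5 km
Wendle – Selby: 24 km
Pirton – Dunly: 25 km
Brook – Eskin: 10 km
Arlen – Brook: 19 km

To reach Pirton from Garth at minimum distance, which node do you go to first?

Enumerating some paths:
Garth - Eskin - Neston - Pirton: 6+17+16 = 39
Garth - Eskin - Arlen - Pirton: 6+14+24 = 44
Garth - Wendle - Dunly - Pirton: 8+9+25 = 42
Garth - Wendle - Dunly - Selby - Arlen - Pirton: 8+9+5+5+24 = 51
Cheapest is Garth - Eskin - Neston - Pirton at 39 km.
So from Garth the first move is to Eskin.

Eskin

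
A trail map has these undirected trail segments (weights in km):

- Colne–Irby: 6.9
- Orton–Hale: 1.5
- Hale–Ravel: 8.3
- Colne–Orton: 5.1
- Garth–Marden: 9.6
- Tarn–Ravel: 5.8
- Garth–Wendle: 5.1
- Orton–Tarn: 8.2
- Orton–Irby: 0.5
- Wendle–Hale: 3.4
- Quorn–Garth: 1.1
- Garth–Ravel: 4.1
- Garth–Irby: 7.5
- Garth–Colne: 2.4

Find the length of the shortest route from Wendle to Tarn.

Settle nodes by increasing distance from Wendle:
Wendle: 0
Hale: 3.4  (via Wendle)
Orton: 4.9  (via Hale)
Garth: 5.1  (via Wendle)
Irby: 5.4  (via Orton)
Quorn: 6.2  (via Garth)
Colne: 7.5  (via Garth)
Ravel: 9.2  (via Garth)
Tarn: 13.1  (via Orton)
Shortest route: Wendle → Hale → Orton → Tarn = 13.1 km.

13.1 km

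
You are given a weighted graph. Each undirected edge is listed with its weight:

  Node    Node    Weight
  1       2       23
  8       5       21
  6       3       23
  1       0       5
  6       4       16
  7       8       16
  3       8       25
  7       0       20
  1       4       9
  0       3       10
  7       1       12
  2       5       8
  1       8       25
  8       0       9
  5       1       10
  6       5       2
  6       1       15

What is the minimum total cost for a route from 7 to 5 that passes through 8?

37

Best 7 to 8: 7 → 8 costing 16
Best 8 to 5: 8 → 5 costing 21
Total via 8: 16 + 21 = 37.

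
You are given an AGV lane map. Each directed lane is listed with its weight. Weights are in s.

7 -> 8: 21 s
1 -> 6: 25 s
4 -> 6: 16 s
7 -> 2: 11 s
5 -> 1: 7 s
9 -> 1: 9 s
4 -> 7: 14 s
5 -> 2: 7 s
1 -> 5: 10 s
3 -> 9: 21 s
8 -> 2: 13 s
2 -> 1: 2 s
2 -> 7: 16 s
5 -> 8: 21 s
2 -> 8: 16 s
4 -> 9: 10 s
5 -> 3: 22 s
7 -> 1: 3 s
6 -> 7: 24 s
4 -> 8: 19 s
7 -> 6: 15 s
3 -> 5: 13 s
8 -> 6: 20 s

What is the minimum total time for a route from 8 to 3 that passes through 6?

Shortest 8→6: 8 → 6 = 20
Shortest 6→3: 6 → 7 → 1 → 5 → 3 = 59
Total via 6: 20 + 59 = 79 s.

79 s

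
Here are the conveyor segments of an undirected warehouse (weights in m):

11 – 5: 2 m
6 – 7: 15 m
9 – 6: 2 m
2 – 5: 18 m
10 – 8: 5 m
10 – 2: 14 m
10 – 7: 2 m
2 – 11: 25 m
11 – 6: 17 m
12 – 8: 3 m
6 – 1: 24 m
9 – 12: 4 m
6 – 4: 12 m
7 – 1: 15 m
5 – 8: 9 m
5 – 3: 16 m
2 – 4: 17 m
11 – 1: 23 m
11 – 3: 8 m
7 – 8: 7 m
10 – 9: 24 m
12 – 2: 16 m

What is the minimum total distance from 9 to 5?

16 m

Compare a few routes:
9–6–11–5: 2+17+2 = 21
9–12–8–5: 4+3+9 = 16
The minimum is 16 m via 9–12–8–5.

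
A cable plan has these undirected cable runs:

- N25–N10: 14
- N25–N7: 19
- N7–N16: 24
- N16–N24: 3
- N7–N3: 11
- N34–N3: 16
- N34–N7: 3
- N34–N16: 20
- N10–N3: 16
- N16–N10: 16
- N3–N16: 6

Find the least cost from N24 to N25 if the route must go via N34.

Shortest N24→N34: N24–N16–N34 = 23
Best N34 to N25: N34–N7–N25 costing 22
Total via N34: 23 + 22 = 45.

45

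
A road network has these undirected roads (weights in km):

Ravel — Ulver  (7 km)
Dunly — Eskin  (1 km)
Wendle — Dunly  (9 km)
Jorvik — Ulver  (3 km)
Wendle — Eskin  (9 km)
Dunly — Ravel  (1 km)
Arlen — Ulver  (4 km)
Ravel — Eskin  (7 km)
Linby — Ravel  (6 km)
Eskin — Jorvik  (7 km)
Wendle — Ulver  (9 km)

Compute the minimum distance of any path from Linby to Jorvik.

15 km

Compare a few routes:
Linby → Ravel → Dunly → Eskin → Jorvik: 6+1+1+7 = 15
Linby → Ravel → Dunly → Wendle → Ulver → Jorvik: 6+1+9+9+3 = 28
Linby → Ravel → Eskin → Jorvik: 6+7+7 = 20
Linby → Ravel → Ulver → Jorvik: 6+7+3 = 16
Cheapest is Linby → Ravel → Dunly → Eskin → Jorvik at 15 km.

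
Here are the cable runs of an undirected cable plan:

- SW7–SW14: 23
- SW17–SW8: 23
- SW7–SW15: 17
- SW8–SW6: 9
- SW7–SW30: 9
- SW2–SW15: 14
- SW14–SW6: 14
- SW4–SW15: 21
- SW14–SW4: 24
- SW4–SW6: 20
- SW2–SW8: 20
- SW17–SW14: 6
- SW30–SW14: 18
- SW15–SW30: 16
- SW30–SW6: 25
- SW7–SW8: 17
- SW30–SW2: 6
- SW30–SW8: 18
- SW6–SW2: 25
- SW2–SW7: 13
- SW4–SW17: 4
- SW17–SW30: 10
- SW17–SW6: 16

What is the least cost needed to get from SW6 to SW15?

Candidate routes:
SW6 → SW30 → SW15: 25+16 = 41
SW6 → SW17 → SW4 → SW15: 16+4+21 = 41
SW6 → SW2 → SW15: 25+14 = 39
SW6 → SW4 → SW15: 20+21 = 41
The minimum is 39 via SW6 → SW2 → SW15.

39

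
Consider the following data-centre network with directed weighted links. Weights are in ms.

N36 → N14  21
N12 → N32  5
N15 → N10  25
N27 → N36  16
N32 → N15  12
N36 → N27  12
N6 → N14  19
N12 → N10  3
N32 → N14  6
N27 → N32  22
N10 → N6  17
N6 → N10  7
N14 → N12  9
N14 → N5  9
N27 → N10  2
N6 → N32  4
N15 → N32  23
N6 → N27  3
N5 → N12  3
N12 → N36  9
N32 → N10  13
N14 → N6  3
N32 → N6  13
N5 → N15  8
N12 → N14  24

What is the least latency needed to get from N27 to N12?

37 ms

Shortest distances from N27:
N27: 0
N10: 2  (via N27)
N36: 16  (via N27)
N6: 19  (via N10)
N32: 22  (via N27)
N14: 28  (via N32)
N15: 34  (via N32)
N12: 37  (via N14)
Shortest route: N27 → N32 → N14 → N12 = 37 ms.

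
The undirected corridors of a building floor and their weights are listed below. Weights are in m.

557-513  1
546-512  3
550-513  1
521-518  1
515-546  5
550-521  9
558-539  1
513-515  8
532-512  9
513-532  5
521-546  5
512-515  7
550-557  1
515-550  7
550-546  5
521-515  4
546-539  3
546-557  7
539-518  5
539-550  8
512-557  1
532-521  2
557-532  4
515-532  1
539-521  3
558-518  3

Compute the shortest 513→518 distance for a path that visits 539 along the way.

Shortest 513→539: 513–557–512–546–539 = 8
Shortest 539→518: 539–558–518 = 4
Total via 539: 8 + 4 = 12 m.

12 m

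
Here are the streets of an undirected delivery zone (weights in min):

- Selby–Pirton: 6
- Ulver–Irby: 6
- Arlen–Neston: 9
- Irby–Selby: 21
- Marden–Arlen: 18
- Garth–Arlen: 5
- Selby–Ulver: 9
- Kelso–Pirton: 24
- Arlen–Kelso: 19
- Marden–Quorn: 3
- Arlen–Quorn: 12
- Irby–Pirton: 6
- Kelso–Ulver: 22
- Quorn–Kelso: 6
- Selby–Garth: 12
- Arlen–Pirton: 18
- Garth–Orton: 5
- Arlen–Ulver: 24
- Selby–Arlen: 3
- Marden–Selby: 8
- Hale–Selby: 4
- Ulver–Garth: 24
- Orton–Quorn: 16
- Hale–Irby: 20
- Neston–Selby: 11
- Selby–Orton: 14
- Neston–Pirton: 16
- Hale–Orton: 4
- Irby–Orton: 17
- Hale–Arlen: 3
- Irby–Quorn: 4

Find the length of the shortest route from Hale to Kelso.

Candidate routes:
Hale–Arlen–Quorn–Kelso: 3+12+6 = 21
Hale–Arlen–Kelso: 3+19 = 22
Hale–Arlen–Selby–Marden–Quorn–Kelso: 3+3+8+3+6 = 23
Cheapest is Hale–Arlen–Quorn–Kelso at 21 min.

21 min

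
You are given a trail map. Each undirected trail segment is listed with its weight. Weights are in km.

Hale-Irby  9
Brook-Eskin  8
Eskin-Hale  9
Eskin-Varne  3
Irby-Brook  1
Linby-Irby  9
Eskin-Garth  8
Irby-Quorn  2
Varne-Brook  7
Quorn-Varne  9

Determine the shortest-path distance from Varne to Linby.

17 km

Candidate routes:
Varne - Brook - Irby - Linby: 7+1+9 = 17
Varne - Eskin - Hale - Irby - Linby: 3+9+9+9 = 30
Varne - Quorn - Irby - Linby: 9+2+9 = 20
Varne - Eskin - Brook - Irby - Linby: 3+8+1+9 = 21
Cheapest is Varne - Brook - Irby - Linby at 17 km.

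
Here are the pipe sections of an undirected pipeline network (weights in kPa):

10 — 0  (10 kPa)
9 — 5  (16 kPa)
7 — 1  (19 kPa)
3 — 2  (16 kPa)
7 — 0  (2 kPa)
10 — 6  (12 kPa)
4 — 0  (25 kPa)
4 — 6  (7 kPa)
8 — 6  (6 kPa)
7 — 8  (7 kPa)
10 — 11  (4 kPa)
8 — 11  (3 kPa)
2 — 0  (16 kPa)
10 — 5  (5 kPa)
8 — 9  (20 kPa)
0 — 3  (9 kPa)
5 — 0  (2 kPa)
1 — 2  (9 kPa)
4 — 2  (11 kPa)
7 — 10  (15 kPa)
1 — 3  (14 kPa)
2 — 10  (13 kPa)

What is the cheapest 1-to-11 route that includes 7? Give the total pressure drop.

29 kPa

Best 1 to 7: 1–7 costing 19
Shortest 7→11: 7–8–11 = 10
Total via 7: 19 + 10 = 29 kPa.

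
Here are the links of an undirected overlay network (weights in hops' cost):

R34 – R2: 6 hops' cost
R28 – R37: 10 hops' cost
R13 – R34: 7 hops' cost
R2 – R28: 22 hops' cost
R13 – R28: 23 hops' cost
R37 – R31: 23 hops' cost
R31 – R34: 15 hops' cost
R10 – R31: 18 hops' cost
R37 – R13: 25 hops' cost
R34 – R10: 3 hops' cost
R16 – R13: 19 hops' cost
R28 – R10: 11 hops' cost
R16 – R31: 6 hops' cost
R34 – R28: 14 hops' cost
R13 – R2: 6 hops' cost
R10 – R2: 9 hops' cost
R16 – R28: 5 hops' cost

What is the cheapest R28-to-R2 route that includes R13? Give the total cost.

27 hops' cost

Shortest R28→R13: R28–R34–R13 = 21
Shortest R13→R2: R13–R2 = 6
Total via R13: 21 + 6 = 27 hops' cost.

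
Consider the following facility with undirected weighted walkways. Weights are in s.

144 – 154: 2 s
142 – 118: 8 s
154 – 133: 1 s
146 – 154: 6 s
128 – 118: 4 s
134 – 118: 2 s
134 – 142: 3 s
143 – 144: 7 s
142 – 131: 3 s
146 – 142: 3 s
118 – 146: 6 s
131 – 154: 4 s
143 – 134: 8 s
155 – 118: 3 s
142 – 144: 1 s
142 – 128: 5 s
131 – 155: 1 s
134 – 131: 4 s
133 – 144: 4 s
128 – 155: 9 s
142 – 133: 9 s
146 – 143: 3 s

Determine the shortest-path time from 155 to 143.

Shortest distances from 155:
155: 0
131: 1  (via 155)
118: 3  (via 155)
142: 4  (via 131)
134: 5  (via 131)
154: 5  (via 131)
144: 5  (via 142)
133: 6  (via 154)
128: 7  (via 118)
146: 7  (via 142)
143: 10  (via 146)
Shortest route: 155–131–142–146–143 = 10 s.

10 s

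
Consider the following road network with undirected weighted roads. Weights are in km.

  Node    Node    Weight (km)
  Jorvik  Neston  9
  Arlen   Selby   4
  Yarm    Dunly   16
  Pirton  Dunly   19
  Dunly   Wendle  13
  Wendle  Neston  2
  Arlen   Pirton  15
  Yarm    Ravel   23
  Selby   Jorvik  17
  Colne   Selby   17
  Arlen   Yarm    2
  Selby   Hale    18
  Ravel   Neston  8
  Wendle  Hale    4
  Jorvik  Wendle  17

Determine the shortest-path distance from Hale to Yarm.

24 km

Shortest distances from Hale:
Hale: 0
Wendle: 4  (via Hale)
Neston: 6  (via Wendle)
Ravel: 14  (via Neston)
Jorvik: 15  (via Neston)
Dunly: 17  (via Wendle)
Selby: 18  (via Hale)
Arlen: 22  (via Selby)
Yarm: 24  (via Arlen)
Shortest route: Hale–Selby–Arlen–Yarm = 24 km.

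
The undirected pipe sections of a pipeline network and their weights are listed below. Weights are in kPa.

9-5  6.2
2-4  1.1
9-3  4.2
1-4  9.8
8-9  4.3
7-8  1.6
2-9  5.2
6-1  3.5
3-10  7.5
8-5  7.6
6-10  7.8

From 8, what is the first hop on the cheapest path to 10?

9

Candidate routes:
8–5–9–3–10: 7.6+6.2+4.2+7.5 = 25.5
8–9–2–4–1–6–10: 4.3+5.2+1.1+9.8+3.5+7.8 = 31.7
8–9–3–10: 4.3+4.2+7.5 = 16
Cheapest is 8–9–3–10 at 16 kPa.
So from 8 the first move is to 9.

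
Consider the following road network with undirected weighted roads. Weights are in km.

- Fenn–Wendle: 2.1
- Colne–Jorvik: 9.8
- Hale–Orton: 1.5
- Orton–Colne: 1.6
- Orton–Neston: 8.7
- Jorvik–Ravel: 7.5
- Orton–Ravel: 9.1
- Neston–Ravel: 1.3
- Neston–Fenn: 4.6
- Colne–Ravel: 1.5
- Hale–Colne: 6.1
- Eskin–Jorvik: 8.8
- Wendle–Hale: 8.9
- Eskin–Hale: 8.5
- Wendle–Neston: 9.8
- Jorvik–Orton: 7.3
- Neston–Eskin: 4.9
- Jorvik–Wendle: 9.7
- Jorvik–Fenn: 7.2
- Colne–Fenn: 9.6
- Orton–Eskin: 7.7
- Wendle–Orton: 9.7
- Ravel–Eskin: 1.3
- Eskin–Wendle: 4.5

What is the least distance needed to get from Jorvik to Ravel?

7.5 km

Running Dijkstra from Jorvik:
Jorvik: 0
Fenn: 7.2  (via Jorvik)
Orton: 7.3  (via Jorvik)
Ravel: 7.5  (via Jorvik)
Shortest route: Jorvik–Ravel = 7.5 km.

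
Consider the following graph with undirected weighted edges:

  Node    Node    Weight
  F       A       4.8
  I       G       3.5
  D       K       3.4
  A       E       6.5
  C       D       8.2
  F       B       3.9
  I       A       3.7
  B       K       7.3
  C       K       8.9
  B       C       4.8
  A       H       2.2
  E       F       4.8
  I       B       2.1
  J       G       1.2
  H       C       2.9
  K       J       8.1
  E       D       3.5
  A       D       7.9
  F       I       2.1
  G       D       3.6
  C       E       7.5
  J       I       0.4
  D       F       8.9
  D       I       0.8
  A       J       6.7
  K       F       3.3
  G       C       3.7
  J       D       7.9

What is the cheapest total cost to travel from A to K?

7.9

Settle nodes by increasing distance from A:
A: 0
H: 2.2  (via A)
I: 3.7  (via A)
J: 4.1  (via I)
D: 4.5  (via I)
F: 4.8  (via A)
C: 5.1  (via H)
G: 5.3  (via J)
B: 5.8  (via I)
E: 6.5  (via A)
K: 7.9  (via D)
Shortest route: A–I–D–K = 7.9.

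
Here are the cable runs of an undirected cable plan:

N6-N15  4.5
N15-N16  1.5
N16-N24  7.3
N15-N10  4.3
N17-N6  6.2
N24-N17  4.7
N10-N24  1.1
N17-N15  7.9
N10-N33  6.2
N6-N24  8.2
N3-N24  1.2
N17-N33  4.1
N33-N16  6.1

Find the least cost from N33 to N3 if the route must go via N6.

Shortest N33→N6: N33–N17–N6 = 10.3
Shortest N6→N3: N6–N24–N3 = 9.4
Total via N6: 10.3 + 9.4 = 19.7.

19.7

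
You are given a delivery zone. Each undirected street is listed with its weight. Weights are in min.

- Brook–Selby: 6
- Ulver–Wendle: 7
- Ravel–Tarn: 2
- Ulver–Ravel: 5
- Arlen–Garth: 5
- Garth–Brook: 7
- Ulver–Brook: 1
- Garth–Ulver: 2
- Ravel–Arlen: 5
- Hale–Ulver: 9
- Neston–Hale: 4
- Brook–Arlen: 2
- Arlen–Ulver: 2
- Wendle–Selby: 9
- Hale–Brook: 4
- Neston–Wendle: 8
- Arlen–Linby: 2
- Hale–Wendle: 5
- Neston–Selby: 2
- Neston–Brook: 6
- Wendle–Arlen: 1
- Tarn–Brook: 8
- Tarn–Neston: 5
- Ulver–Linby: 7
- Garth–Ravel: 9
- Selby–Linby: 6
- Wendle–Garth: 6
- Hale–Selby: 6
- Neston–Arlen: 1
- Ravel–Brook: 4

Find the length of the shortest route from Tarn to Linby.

Candidate routes:
Tarn → Neston → Arlen → Linby: 5+1+2 = 8
Tarn → Ravel → Arlen → Linby: 2+5+2 = 9
Cheapest is Tarn → Neston → Arlen → Linby at 8 min.

8 min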